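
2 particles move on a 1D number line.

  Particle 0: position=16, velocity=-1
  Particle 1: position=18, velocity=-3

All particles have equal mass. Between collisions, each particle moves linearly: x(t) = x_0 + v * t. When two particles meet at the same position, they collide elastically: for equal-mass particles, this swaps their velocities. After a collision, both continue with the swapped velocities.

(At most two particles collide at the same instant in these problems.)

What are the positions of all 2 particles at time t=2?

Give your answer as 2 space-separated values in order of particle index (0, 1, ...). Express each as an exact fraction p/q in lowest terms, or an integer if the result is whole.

Collision at t=1: particles 0 and 1 swap velocities; positions: p0=15 p1=15; velocities now: v0=-3 v1=-1
Advance to t=2 (no further collisions before then); velocities: v0=-3 v1=-1; positions = 12 14

Answer: 12 14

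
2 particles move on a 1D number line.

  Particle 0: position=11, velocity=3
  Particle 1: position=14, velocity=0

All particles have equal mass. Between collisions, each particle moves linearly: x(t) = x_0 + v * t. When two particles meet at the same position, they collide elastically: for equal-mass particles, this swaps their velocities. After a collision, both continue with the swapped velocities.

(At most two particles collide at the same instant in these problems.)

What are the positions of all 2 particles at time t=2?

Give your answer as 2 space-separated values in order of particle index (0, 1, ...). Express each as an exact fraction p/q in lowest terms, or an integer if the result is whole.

Answer: 14 17

Derivation:
Collision at t=1: particles 0 and 1 swap velocities; positions: p0=14 p1=14; velocities now: v0=0 v1=3
Advance to t=2 (no further collisions before then); velocities: v0=0 v1=3; positions = 14 17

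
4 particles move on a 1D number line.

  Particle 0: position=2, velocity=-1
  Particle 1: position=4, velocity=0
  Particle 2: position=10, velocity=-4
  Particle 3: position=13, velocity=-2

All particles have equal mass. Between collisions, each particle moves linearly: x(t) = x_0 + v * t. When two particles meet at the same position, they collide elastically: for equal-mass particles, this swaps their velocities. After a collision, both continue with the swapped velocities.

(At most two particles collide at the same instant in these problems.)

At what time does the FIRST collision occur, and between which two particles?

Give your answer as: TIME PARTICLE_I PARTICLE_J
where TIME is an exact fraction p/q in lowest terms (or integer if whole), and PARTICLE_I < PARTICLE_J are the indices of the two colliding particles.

Answer: 3/2 1 2

Derivation:
Pair (0,1): pos 2,4 vel -1,0 -> not approaching (rel speed -1 <= 0)
Pair (1,2): pos 4,10 vel 0,-4 -> gap=6, closing at 4/unit, collide at t=3/2
Pair (2,3): pos 10,13 vel -4,-2 -> not approaching (rel speed -2 <= 0)
Earliest collision: t=3/2 between 1 and 2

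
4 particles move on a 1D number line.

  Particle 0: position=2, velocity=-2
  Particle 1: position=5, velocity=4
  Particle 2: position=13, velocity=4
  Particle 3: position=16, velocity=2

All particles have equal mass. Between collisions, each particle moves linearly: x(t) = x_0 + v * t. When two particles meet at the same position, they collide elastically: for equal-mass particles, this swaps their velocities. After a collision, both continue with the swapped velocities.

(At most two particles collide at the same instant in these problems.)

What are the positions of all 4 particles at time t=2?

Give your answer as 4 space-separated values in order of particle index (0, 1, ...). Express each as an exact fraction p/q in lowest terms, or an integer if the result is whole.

Answer: -2 13 20 21

Derivation:
Collision at t=3/2: particles 2 and 3 swap velocities; positions: p0=-1 p1=11 p2=19 p3=19; velocities now: v0=-2 v1=4 v2=2 v3=4
Advance to t=2 (no further collisions before then); velocities: v0=-2 v1=4 v2=2 v3=4; positions = -2 13 20 21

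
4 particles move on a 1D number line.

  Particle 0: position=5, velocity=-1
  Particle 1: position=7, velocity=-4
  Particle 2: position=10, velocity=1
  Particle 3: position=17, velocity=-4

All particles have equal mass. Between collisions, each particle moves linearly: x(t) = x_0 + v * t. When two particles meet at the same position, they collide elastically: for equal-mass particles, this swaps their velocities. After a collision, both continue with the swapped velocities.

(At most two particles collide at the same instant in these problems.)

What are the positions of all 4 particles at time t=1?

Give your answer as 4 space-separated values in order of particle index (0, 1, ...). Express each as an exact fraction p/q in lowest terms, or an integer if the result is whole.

Answer: 3 4 11 13

Derivation:
Collision at t=2/3: particles 0 and 1 swap velocities; positions: p0=13/3 p1=13/3 p2=32/3 p3=43/3; velocities now: v0=-4 v1=-1 v2=1 v3=-4
Advance to t=1 (no further collisions before then); velocities: v0=-4 v1=-1 v2=1 v3=-4; positions = 3 4 11 13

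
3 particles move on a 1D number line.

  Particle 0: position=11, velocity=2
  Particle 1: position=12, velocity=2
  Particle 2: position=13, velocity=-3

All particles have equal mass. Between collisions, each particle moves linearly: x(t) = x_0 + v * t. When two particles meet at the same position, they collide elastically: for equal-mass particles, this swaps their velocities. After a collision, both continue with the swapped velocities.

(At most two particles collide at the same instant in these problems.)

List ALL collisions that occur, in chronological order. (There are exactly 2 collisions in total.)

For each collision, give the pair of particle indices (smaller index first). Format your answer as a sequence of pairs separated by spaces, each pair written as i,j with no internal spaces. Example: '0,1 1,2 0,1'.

Collision at t=1/5: particles 1 and 2 swap velocities; positions: p0=57/5 p1=62/5 p2=62/5; velocities now: v0=2 v1=-3 v2=2
Collision at t=2/5: particles 0 and 1 swap velocities; positions: p0=59/5 p1=59/5 p2=64/5; velocities now: v0=-3 v1=2 v2=2

Answer: 1,2 0,1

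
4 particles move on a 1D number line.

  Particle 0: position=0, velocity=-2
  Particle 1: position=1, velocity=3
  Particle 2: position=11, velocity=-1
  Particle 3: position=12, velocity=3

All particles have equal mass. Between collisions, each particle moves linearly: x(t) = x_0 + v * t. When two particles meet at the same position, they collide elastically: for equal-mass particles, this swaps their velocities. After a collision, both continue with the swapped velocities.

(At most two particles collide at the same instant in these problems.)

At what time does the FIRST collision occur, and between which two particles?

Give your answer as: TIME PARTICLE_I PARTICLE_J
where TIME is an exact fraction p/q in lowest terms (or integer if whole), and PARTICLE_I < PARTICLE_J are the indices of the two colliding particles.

Pair (0,1): pos 0,1 vel -2,3 -> not approaching (rel speed -5 <= 0)
Pair (1,2): pos 1,11 vel 3,-1 -> gap=10, closing at 4/unit, collide at t=5/2
Pair (2,3): pos 11,12 vel -1,3 -> not approaching (rel speed -4 <= 0)
Earliest collision: t=5/2 between 1 and 2

Answer: 5/2 1 2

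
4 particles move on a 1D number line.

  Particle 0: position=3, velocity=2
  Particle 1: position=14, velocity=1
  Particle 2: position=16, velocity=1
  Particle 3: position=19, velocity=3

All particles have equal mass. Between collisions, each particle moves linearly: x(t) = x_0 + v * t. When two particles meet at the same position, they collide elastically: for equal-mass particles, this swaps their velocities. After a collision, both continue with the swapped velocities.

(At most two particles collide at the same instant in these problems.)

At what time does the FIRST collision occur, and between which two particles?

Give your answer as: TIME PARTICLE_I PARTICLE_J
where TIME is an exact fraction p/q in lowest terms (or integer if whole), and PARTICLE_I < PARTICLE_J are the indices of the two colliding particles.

Answer: 11 0 1

Derivation:
Pair (0,1): pos 3,14 vel 2,1 -> gap=11, closing at 1/unit, collide at t=11
Pair (1,2): pos 14,16 vel 1,1 -> not approaching (rel speed 0 <= 0)
Pair (2,3): pos 16,19 vel 1,3 -> not approaching (rel speed -2 <= 0)
Earliest collision: t=11 between 0 and 1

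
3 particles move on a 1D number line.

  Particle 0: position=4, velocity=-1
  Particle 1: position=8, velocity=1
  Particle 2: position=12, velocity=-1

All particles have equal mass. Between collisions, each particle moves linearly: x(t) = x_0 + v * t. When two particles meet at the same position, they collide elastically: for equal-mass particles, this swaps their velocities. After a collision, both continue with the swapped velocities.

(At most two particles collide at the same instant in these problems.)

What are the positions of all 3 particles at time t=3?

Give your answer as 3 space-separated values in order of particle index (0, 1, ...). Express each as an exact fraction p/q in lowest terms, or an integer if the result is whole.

Answer: 1 9 11

Derivation:
Collision at t=2: particles 1 and 2 swap velocities; positions: p0=2 p1=10 p2=10; velocities now: v0=-1 v1=-1 v2=1
Advance to t=3 (no further collisions before then); velocities: v0=-1 v1=-1 v2=1; positions = 1 9 11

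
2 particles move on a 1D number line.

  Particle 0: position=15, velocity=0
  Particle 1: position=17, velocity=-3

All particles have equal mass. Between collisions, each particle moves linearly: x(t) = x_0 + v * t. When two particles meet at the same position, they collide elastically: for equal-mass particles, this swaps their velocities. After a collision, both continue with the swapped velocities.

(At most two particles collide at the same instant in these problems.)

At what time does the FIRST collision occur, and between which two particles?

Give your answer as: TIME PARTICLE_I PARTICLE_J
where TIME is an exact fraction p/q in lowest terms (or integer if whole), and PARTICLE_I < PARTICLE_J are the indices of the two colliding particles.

Pair (0,1): pos 15,17 vel 0,-3 -> gap=2, closing at 3/unit, collide at t=2/3
Earliest collision: t=2/3 between 0 and 1

Answer: 2/3 0 1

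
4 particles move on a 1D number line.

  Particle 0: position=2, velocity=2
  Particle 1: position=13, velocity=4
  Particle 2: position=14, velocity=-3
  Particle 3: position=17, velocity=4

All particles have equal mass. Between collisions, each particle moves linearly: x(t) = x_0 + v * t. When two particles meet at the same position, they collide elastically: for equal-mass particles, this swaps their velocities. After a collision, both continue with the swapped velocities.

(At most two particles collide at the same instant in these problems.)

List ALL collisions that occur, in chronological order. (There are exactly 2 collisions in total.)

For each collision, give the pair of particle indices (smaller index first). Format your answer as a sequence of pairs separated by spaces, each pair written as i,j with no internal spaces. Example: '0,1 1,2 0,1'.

Collision at t=1/7: particles 1 and 2 swap velocities; positions: p0=16/7 p1=95/7 p2=95/7 p3=123/7; velocities now: v0=2 v1=-3 v2=4 v3=4
Collision at t=12/5: particles 0 and 1 swap velocities; positions: p0=34/5 p1=34/5 p2=113/5 p3=133/5; velocities now: v0=-3 v1=2 v2=4 v3=4

Answer: 1,2 0,1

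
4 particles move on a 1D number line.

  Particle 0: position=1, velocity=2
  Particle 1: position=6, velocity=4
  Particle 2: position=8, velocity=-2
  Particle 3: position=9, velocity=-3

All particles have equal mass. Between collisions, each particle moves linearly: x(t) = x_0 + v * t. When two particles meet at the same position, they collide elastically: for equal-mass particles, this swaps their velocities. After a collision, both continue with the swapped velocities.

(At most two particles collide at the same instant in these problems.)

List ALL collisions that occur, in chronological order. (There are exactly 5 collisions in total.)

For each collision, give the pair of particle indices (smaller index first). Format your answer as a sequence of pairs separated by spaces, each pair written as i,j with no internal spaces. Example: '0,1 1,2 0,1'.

Answer: 1,2 2,3 1,2 0,1 1,2

Derivation:
Collision at t=1/3: particles 1 and 2 swap velocities; positions: p0=5/3 p1=22/3 p2=22/3 p3=8; velocities now: v0=2 v1=-2 v2=4 v3=-3
Collision at t=3/7: particles 2 and 3 swap velocities; positions: p0=13/7 p1=50/7 p2=54/7 p3=54/7; velocities now: v0=2 v1=-2 v2=-3 v3=4
Collision at t=1: particles 1 and 2 swap velocities; positions: p0=3 p1=6 p2=6 p3=10; velocities now: v0=2 v1=-3 v2=-2 v3=4
Collision at t=8/5: particles 0 and 1 swap velocities; positions: p0=21/5 p1=21/5 p2=24/5 p3=62/5; velocities now: v0=-3 v1=2 v2=-2 v3=4
Collision at t=7/4: particles 1 and 2 swap velocities; positions: p0=15/4 p1=9/2 p2=9/2 p3=13; velocities now: v0=-3 v1=-2 v2=2 v3=4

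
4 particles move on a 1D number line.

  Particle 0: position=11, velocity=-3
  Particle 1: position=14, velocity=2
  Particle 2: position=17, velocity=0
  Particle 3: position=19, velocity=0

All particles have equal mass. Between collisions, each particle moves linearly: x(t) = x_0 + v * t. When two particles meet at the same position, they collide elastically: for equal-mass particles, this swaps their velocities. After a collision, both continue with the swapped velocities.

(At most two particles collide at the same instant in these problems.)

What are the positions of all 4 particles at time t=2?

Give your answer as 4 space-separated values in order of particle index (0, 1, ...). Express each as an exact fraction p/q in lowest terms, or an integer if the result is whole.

Answer: 5 17 18 19

Derivation:
Collision at t=3/2: particles 1 and 2 swap velocities; positions: p0=13/2 p1=17 p2=17 p3=19; velocities now: v0=-3 v1=0 v2=2 v3=0
Advance to t=2 (no further collisions before then); velocities: v0=-3 v1=0 v2=2 v3=0; positions = 5 17 18 19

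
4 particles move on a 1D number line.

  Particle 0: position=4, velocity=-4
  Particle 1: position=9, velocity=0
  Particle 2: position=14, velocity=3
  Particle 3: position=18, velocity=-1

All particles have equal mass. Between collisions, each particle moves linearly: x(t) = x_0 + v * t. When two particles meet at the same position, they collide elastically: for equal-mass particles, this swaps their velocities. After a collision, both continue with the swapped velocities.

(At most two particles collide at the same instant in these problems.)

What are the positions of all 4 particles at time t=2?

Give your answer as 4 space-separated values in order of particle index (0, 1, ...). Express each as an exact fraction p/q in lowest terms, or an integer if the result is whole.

Answer: -4 9 16 20

Derivation:
Collision at t=1: particles 2 and 3 swap velocities; positions: p0=0 p1=9 p2=17 p3=17; velocities now: v0=-4 v1=0 v2=-1 v3=3
Advance to t=2 (no further collisions before then); velocities: v0=-4 v1=0 v2=-1 v3=3; positions = -4 9 16 20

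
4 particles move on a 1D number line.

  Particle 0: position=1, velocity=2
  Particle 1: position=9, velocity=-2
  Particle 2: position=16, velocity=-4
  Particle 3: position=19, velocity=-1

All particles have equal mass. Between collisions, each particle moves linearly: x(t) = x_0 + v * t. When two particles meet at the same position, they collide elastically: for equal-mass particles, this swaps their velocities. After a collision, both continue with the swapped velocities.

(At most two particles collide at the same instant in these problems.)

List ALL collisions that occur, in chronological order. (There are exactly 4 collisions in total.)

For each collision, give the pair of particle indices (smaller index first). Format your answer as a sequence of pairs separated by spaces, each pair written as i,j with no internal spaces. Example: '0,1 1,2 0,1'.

Answer: 0,1 1,2 0,1 2,3

Derivation:
Collision at t=2: particles 0 and 1 swap velocities; positions: p0=5 p1=5 p2=8 p3=17; velocities now: v0=-2 v1=2 v2=-4 v3=-1
Collision at t=5/2: particles 1 and 2 swap velocities; positions: p0=4 p1=6 p2=6 p3=33/2; velocities now: v0=-2 v1=-4 v2=2 v3=-1
Collision at t=7/2: particles 0 and 1 swap velocities; positions: p0=2 p1=2 p2=8 p3=31/2; velocities now: v0=-4 v1=-2 v2=2 v3=-1
Collision at t=6: particles 2 and 3 swap velocities; positions: p0=-8 p1=-3 p2=13 p3=13; velocities now: v0=-4 v1=-2 v2=-1 v3=2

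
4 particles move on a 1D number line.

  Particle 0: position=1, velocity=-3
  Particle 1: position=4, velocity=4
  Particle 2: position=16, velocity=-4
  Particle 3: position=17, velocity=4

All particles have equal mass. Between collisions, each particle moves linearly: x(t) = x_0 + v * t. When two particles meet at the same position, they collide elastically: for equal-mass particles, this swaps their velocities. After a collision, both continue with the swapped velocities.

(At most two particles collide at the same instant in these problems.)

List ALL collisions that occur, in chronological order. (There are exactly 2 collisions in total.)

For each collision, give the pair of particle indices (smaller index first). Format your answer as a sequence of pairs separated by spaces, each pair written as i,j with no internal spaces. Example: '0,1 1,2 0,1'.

Collision at t=3/2: particles 1 and 2 swap velocities; positions: p0=-7/2 p1=10 p2=10 p3=23; velocities now: v0=-3 v1=-4 v2=4 v3=4
Collision at t=15: particles 0 and 1 swap velocities; positions: p0=-44 p1=-44 p2=64 p3=77; velocities now: v0=-4 v1=-3 v2=4 v3=4

Answer: 1,2 0,1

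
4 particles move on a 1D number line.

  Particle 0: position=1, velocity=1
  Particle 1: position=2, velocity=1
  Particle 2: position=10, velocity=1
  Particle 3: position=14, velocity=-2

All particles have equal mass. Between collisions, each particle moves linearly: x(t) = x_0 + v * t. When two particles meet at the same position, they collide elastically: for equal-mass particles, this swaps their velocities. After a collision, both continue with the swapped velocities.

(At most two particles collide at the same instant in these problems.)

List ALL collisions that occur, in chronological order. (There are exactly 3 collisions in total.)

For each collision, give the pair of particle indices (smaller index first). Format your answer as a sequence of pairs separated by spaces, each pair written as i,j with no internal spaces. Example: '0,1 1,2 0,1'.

Collision at t=4/3: particles 2 and 3 swap velocities; positions: p0=7/3 p1=10/3 p2=34/3 p3=34/3; velocities now: v0=1 v1=1 v2=-2 v3=1
Collision at t=4: particles 1 and 2 swap velocities; positions: p0=5 p1=6 p2=6 p3=14; velocities now: v0=1 v1=-2 v2=1 v3=1
Collision at t=13/3: particles 0 and 1 swap velocities; positions: p0=16/3 p1=16/3 p2=19/3 p3=43/3; velocities now: v0=-2 v1=1 v2=1 v3=1

Answer: 2,3 1,2 0,1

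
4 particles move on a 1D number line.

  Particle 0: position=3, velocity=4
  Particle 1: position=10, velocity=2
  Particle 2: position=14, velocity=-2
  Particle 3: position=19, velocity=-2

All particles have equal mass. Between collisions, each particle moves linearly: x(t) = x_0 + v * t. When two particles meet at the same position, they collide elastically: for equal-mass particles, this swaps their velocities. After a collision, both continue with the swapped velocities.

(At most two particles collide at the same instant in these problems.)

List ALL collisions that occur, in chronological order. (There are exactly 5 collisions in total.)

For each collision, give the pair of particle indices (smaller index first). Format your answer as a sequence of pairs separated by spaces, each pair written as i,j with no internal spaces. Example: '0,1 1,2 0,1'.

Answer: 1,2 0,1 2,3 1,2 2,3

Derivation:
Collision at t=1: particles 1 and 2 swap velocities; positions: p0=7 p1=12 p2=12 p3=17; velocities now: v0=4 v1=-2 v2=2 v3=-2
Collision at t=11/6: particles 0 and 1 swap velocities; positions: p0=31/3 p1=31/3 p2=41/3 p3=46/3; velocities now: v0=-2 v1=4 v2=2 v3=-2
Collision at t=9/4: particles 2 and 3 swap velocities; positions: p0=19/2 p1=12 p2=29/2 p3=29/2; velocities now: v0=-2 v1=4 v2=-2 v3=2
Collision at t=8/3: particles 1 and 2 swap velocities; positions: p0=26/3 p1=41/3 p2=41/3 p3=46/3; velocities now: v0=-2 v1=-2 v2=4 v3=2
Collision at t=7/2: particles 2 and 3 swap velocities; positions: p0=7 p1=12 p2=17 p3=17; velocities now: v0=-2 v1=-2 v2=2 v3=4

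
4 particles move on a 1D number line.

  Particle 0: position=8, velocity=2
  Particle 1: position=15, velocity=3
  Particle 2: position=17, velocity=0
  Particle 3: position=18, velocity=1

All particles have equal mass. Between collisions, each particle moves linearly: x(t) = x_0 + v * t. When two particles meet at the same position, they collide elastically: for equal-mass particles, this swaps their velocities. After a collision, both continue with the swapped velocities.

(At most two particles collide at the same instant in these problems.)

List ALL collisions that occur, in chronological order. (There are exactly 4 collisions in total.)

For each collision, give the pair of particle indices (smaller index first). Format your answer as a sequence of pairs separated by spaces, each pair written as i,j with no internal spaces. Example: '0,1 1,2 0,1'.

Collision at t=2/3: particles 1 and 2 swap velocities; positions: p0=28/3 p1=17 p2=17 p3=56/3; velocities now: v0=2 v1=0 v2=3 v3=1
Collision at t=3/2: particles 2 and 3 swap velocities; positions: p0=11 p1=17 p2=39/2 p3=39/2; velocities now: v0=2 v1=0 v2=1 v3=3
Collision at t=9/2: particles 0 and 1 swap velocities; positions: p0=17 p1=17 p2=45/2 p3=57/2; velocities now: v0=0 v1=2 v2=1 v3=3
Collision at t=10: particles 1 and 2 swap velocities; positions: p0=17 p1=28 p2=28 p3=45; velocities now: v0=0 v1=1 v2=2 v3=3

Answer: 1,2 2,3 0,1 1,2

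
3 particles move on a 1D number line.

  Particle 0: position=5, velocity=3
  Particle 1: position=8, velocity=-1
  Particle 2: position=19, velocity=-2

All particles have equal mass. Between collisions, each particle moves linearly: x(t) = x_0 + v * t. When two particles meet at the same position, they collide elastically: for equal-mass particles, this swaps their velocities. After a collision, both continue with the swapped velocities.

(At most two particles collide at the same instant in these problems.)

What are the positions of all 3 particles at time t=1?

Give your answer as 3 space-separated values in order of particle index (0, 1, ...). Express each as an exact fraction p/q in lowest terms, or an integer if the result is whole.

Collision at t=3/4: particles 0 and 1 swap velocities; positions: p0=29/4 p1=29/4 p2=35/2; velocities now: v0=-1 v1=3 v2=-2
Advance to t=1 (no further collisions before then); velocities: v0=-1 v1=3 v2=-2; positions = 7 8 17

Answer: 7 8 17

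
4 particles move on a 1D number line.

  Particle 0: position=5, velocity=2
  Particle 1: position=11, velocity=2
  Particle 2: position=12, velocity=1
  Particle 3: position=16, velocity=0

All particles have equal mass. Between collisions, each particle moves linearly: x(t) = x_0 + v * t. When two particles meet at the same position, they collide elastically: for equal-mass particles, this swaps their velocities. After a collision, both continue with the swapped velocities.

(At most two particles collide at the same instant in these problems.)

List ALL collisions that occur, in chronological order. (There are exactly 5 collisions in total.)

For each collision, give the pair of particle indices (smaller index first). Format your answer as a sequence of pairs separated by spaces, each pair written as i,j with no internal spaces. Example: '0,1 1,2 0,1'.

Answer: 1,2 2,3 1,2 0,1 1,2

Derivation:
Collision at t=1: particles 1 and 2 swap velocities; positions: p0=7 p1=13 p2=13 p3=16; velocities now: v0=2 v1=1 v2=2 v3=0
Collision at t=5/2: particles 2 and 3 swap velocities; positions: p0=10 p1=29/2 p2=16 p3=16; velocities now: v0=2 v1=1 v2=0 v3=2
Collision at t=4: particles 1 and 2 swap velocities; positions: p0=13 p1=16 p2=16 p3=19; velocities now: v0=2 v1=0 v2=1 v3=2
Collision at t=11/2: particles 0 and 1 swap velocities; positions: p0=16 p1=16 p2=35/2 p3=22; velocities now: v0=0 v1=2 v2=1 v3=2
Collision at t=7: particles 1 and 2 swap velocities; positions: p0=16 p1=19 p2=19 p3=25; velocities now: v0=0 v1=1 v2=2 v3=2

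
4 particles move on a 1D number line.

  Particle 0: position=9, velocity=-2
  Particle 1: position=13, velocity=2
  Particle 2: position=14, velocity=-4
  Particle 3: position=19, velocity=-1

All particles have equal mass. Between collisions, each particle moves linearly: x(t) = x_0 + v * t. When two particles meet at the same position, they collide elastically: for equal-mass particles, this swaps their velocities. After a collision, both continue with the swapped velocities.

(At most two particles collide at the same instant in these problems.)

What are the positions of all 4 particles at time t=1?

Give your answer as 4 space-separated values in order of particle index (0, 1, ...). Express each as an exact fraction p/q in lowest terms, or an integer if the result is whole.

Collision at t=1/6: particles 1 and 2 swap velocities; positions: p0=26/3 p1=40/3 p2=40/3 p3=113/6; velocities now: v0=-2 v1=-4 v2=2 v3=-1
Advance to t=1 (no further collisions before then); velocities: v0=-2 v1=-4 v2=2 v3=-1; positions = 7 10 15 18

Answer: 7 10 15 18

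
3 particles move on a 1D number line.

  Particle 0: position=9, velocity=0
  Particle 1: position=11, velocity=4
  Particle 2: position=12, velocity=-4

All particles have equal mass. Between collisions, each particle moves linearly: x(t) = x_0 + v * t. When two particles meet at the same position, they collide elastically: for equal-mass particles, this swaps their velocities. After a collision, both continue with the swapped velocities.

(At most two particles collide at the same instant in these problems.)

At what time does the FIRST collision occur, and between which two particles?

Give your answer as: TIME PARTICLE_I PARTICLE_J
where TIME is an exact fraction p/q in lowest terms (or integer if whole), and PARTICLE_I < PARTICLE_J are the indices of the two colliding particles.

Answer: 1/8 1 2

Derivation:
Pair (0,1): pos 9,11 vel 0,4 -> not approaching (rel speed -4 <= 0)
Pair (1,2): pos 11,12 vel 4,-4 -> gap=1, closing at 8/unit, collide at t=1/8
Earliest collision: t=1/8 between 1 and 2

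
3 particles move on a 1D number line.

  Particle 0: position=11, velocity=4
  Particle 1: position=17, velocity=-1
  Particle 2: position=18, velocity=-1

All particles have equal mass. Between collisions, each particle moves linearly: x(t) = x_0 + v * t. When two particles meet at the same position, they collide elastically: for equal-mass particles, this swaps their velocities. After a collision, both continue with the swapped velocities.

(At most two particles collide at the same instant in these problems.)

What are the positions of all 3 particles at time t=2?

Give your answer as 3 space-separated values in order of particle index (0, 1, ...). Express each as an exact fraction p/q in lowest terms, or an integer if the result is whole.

Collision at t=6/5: particles 0 and 1 swap velocities; positions: p0=79/5 p1=79/5 p2=84/5; velocities now: v0=-1 v1=4 v2=-1
Collision at t=7/5: particles 1 and 2 swap velocities; positions: p0=78/5 p1=83/5 p2=83/5; velocities now: v0=-1 v1=-1 v2=4
Advance to t=2 (no further collisions before then); velocities: v0=-1 v1=-1 v2=4; positions = 15 16 19

Answer: 15 16 19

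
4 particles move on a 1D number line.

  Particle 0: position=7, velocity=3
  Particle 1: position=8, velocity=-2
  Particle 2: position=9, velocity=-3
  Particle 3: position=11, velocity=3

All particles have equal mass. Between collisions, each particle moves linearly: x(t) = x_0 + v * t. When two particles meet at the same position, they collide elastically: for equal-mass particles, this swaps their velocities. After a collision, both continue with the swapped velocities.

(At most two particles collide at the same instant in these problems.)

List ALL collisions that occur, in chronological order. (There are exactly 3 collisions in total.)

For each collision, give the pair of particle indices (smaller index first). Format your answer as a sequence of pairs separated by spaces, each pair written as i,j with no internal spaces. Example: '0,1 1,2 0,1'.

Answer: 0,1 1,2 0,1

Derivation:
Collision at t=1/5: particles 0 and 1 swap velocities; positions: p0=38/5 p1=38/5 p2=42/5 p3=58/5; velocities now: v0=-2 v1=3 v2=-3 v3=3
Collision at t=1/3: particles 1 and 2 swap velocities; positions: p0=22/3 p1=8 p2=8 p3=12; velocities now: v0=-2 v1=-3 v2=3 v3=3
Collision at t=1: particles 0 and 1 swap velocities; positions: p0=6 p1=6 p2=10 p3=14; velocities now: v0=-3 v1=-2 v2=3 v3=3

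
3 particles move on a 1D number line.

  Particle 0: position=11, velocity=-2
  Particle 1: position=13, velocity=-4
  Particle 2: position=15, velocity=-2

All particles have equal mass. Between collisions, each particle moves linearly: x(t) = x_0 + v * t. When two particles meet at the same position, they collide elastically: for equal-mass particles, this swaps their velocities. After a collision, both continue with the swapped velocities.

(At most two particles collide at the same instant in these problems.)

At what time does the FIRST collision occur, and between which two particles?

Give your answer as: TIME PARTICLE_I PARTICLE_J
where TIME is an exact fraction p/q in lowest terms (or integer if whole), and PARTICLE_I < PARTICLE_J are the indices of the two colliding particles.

Pair (0,1): pos 11,13 vel -2,-4 -> gap=2, closing at 2/unit, collide at t=1
Pair (1,2): pos 13,15 vel -4,-2 -> not approaching (rel speed -2 <= 0)
Earliest collision: t=1 between 0 and 1

Answer: 1 0 1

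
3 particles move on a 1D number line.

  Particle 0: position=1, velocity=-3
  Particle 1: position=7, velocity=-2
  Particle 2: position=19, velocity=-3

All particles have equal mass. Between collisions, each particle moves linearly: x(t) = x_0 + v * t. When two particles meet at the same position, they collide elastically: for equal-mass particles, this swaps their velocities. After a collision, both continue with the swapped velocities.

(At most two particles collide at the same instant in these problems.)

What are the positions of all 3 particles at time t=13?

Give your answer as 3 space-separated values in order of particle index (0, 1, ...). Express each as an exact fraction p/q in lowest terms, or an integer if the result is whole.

Collision at t=12: particles 1 and 2 swap velocities; positions: p0=-35 p1=-17 p2=-17; velocities now: v0=-3 v1=-3 v2=-2
Advance to t=13 (no further collisions before then); velocities: v0=-3 v1=-3 v2=-2; positions = -38 -20 -19

Answer: -38 -20 -19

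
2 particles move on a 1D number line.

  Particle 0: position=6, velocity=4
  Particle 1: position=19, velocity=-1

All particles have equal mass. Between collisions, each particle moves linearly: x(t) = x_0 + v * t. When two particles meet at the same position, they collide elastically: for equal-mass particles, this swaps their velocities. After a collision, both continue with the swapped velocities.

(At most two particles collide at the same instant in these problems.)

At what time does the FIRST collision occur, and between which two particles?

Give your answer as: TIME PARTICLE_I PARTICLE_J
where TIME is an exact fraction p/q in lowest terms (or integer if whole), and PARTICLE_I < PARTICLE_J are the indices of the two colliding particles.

Pair (0,1): pos 6,19 vel 4,-1 -> gap=13, closing at 5/unit, collide at t=13/5
Earliest collision: t=13/5 between 0 and 1

Answer: 13/5 0 1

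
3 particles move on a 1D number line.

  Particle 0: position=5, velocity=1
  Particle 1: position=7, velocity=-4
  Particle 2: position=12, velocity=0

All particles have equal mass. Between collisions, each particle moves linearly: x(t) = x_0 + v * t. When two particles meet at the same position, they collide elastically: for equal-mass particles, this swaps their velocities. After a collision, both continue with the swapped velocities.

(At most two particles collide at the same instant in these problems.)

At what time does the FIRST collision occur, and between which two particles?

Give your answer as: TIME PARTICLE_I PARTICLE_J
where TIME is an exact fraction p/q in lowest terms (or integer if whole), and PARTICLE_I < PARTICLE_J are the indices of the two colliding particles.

Pair (0,1): pos 5,7 vel 1,-4 -> gap=2, closing at 5/unit, collide at t=2/5
Pair (1,2): pos 7,12 vel -4,0 -> not approaching (rel speed -4 <= 0)
Earliest collision: t=2/5 between 0 and 1

Answer: 2/5 0 1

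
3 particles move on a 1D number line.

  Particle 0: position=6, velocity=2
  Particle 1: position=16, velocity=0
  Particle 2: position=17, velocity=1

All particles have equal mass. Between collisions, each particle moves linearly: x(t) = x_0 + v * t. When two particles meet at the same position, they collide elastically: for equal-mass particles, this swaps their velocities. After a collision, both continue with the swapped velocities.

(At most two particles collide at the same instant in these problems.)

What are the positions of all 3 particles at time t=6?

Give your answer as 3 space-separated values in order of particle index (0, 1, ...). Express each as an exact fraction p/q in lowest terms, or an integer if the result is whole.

Collision at t=5: particles 0 and 1 swap velocities; positions: p0=16 p1=16 p2=22; velocities now: v0=0 v1=2 v2=1
Advance to t=6 (no further collisions before then); velocities: v0=0 v1=2 v2=1; positions = 16 18 23

Answer: 16 18 23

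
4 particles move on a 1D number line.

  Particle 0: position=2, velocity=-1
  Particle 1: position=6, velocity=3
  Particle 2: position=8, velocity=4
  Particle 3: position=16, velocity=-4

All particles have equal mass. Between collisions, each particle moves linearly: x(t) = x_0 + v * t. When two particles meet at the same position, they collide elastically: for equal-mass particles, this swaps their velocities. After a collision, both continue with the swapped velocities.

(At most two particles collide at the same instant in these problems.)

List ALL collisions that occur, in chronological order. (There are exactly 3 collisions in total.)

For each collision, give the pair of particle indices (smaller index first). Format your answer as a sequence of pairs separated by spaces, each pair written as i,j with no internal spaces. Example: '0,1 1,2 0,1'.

Collision at t=1: particles 2 and 3 swap velocities; positions: p0=1 p1=9 p2=12 p3=12; velocities now: v0=-1 v1=3 v2=-4 v3=4
Collision at t=10/7: particles 1 and 2 swap velocities; positions: p0=4/7 p1=72/7 p2=72/7 p3=96/7; velocities now: v0=-1 v1=-4 v2=3 v3=4
Collision at t=14/3: particles 0 and 1 swap velocities; positions: p0=-8/3 p1=-8/3 p2=20 p3=80/3; velocities now: v0=-4 v1=-1 v2=3 v3=4

Answer: 2,3 1,2 0,1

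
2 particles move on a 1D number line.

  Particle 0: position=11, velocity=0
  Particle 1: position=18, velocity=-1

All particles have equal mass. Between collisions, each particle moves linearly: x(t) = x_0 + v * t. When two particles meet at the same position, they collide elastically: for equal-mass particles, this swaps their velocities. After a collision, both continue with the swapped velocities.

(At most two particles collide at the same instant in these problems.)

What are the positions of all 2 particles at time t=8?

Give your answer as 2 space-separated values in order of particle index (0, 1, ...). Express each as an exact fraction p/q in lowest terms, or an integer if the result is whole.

Answer: 10 11

Derivation:
Collision at t=7: particles 0 and 1 swap velocities; positions: p0=11 p1=11; velocities now: v0=-1 v1=0
Advance to t=8 (no further collisions before then); velocities: v0=-1 v1=0; positions = 10 11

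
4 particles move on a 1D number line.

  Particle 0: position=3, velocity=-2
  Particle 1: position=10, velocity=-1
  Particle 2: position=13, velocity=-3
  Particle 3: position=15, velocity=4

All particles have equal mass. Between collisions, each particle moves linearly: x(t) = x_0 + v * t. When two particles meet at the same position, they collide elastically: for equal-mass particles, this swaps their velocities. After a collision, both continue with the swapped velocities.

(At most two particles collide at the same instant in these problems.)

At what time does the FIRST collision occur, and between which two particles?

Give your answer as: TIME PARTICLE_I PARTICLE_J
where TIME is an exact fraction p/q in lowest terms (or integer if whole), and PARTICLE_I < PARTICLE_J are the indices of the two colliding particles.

Answer: 3/2 1 2

Derivation:
Pair (0,1): pos 3,10 vel -2,-1 -> not approaching (rel speed -1 <= 0)
Pair (1,2): pos 10,13 vel -1,-3 -> gap=3, closing at 2/unit, collide at t=3/2
Pair (2,3): pos 13,15 vel -3,4 -> not approaching (rel speed -7 <= 0)
Earliest collision: t=3/2 between 1 and 2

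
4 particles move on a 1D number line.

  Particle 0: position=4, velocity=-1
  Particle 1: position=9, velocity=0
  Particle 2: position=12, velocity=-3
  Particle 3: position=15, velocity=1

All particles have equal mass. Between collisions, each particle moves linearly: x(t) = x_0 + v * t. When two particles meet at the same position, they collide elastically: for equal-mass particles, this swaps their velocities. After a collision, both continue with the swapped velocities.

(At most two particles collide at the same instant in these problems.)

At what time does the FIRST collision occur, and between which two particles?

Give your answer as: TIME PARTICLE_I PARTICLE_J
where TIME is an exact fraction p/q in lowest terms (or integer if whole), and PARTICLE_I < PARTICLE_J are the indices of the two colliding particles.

Pair (0,1): pos 4,9 vel -1,0 -> not approaching (rel speed -1 <= 0)
Pair (1,2): pos 9,12 vel 0,-3 -> gap=3, closing at 3/unit, collide at t=1
Pair (2,3): pos 12,15 vel -3,1 -> not approaching (rel speed -4 <= 0)
Earliest collision: t=1 between 1 and 2

Answer: 1 1 2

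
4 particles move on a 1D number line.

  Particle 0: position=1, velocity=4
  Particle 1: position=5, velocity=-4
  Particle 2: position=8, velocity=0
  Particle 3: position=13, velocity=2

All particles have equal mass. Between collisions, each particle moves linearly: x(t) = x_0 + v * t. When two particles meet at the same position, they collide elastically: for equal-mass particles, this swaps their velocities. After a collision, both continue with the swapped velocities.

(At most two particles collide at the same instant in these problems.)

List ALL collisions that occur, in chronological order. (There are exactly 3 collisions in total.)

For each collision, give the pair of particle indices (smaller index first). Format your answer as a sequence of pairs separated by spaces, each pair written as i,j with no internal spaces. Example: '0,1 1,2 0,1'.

Answer: 0,1 1,2 2,3

Derivation:
Collision at t=1/2: particles 0 and 1 swap velocities; positions: p0=3 p1=3 p2=8 p3=14; velocities now: v0=-4 v1=4 v2=0 v3=2
Collision at t=7/4: particles 1 and 2 swap velocities; positions: p0=-2 p1=8 p2=8 p3=33/2; velocities now: v0=-4 v1=0 v2=4 v3=2
Collision at t=6: particles 2 and 3 swap velocities; positions: p0=-19 p1=8 p2=25 p3=25; velocities now: v0=-4 v1=0 v2=2 v3=4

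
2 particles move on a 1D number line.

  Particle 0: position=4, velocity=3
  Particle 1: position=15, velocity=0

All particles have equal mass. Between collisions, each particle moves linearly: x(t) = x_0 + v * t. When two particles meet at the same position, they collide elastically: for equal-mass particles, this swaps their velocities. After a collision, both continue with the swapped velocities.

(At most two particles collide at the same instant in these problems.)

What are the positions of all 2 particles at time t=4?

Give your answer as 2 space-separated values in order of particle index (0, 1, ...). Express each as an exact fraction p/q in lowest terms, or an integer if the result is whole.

Collision at t=11/3: particles 0 and 1 swap velocities; positions: p0=15 p1=15; velocities now: v0=0 v1=3
Advance to t=4 (no further collisions before then); velocities: v0=0 v1=3; positions = 15 16

Answer: 15 16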